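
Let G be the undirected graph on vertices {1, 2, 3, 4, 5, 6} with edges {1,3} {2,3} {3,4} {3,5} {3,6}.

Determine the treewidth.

A width-1 tree decomposition is:
Bags: B1 = {3, 4}  B2 = {1, 3}  B3 = {3, 5}  B4 = {2, 3}  B5 = {3, 6}
Tree: B1–B2, B2–B3, B3–B4, B2–B5
Each bag holds 2 vertices, so the decomposition has width 1, which upper-bounds the treewidth. Any graph with an edge has treewidth ≥ 1, and G has the edge 4–3. Combining the bounds, tw(G) = 1.

1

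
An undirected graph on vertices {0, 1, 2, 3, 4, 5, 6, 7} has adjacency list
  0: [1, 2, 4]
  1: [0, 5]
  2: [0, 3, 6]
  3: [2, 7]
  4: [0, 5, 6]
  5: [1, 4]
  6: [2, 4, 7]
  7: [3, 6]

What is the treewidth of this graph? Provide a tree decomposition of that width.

Every bag has size at most 3, so the width is 3 − 1 = 2 and tw(G) ≤ 2. The edges 3–7–6–2–3 form a cycle, so G is not a tree and its treewidth is at least 2. The upper and lower bounds meet at 2, so that is the treewidth.

Treewidth 2.
One such decomposition:
Bags: B1 = {2, 3, 7}  B2 = {2, 6, 7}  B3 = {0, 2, 6}  B4 = {0, 4, 6}  B5 = {0, 1, 4}  B6 = {1, 4, 5}
Tree: B1–B2, B2–B3, B3–B4, B4–B5, B5–B6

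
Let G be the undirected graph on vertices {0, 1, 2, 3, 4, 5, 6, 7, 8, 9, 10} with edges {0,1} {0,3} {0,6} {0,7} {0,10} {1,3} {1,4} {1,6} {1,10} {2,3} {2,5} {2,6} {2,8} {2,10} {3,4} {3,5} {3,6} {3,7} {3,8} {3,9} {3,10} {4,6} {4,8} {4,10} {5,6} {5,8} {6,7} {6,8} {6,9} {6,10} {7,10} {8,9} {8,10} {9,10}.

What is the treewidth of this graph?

A width-4 tree decomposition is:
Bags: B1 = {3, 4, 6, 8, 10}  B2 = {1, 3, 4, 6, 10}  B3 = {0, 1, 3, 6, 10}  B4 = {0, 3, 6, 7, 10}  B5 = {3, 6, 8, 9, 10}  B6 = {2, 3, 6, 8, 10}  B7 = {2, 3, 5, 6, 8}
Tree: B1–B2, B2–B3, B3–B4, B1–B5, B1–B6, B6–B7
Every bag has size at most 5, so the width is 5 − 1 = 4 and tw(G) ≤ 4. Conversely, {0, 1, 3, 6, 10} is a clique of size 5, and the vertices of any clique must share a bag in every tree decomposition; so some bag has ≥ 5 vertices and tw(G) ≥ 4. The upper and lower bounds meet at 4, so that is the treewidth.

4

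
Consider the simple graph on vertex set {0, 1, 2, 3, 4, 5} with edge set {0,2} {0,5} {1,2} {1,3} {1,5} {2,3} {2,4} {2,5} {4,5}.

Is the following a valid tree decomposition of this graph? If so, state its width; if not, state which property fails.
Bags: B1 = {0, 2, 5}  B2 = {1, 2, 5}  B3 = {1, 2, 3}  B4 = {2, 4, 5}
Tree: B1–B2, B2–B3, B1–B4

Yes; width 2.

Checking the three conditions: (i) the bags cover all of {0, 1, 2, 3, 4, 5}; (ii) for each edge, some bag contains both endpoints; (iii) the bags containing any fixed vertex form a subtree. All hold, so the decomposition is valid with width 3 − 1 = 2.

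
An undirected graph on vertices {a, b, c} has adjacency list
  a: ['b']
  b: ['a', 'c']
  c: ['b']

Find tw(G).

1

A width-1 tree decomposition is:
Bags: B1 = {a, b}  B2 = {b, c}
Tree: B1–B2
Each bag holds 2 vertices, so the decomposition has width 1, which upper-bounds the treewidth. G has an edge, so its treewidth is at least 1. Hence tw(G) = 1 exactly.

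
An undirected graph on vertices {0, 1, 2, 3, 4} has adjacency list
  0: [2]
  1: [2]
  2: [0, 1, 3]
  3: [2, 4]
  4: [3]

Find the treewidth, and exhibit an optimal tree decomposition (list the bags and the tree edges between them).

Every bag has size at most 2, so the width is 2 − 1 = 1 and tw(G) ≤ 1. G has an edge, so its treewidth is at least 1. Hence tw(G) = 1 exactly.

Treewidth 1.
Bags: B1 = {3, 4}  B2 = {2, 3}  B3 = {0, 2}  B4 = {1, 2}
Tree: B1–B2, B2–B3, B3–B4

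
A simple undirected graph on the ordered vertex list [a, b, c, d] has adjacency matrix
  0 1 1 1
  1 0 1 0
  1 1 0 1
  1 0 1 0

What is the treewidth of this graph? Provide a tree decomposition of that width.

Treewidth 2.
One optimal decomposition is:
Bags: B1 = {a, b, c}  B2 = {a, c, d}
Tree: B1–B2

Each bag holds 3 vertices, so the decomposition has width 2, which upper-bounds the treewidth. Conversely, {a, c, d} is a clique of size 3, and the vertices of any clique must share a bag in every tree decomposition; so some bag has ≥ 3 vertices and tw(G) ≥ 2. Hence tw(G) = 2 exactly.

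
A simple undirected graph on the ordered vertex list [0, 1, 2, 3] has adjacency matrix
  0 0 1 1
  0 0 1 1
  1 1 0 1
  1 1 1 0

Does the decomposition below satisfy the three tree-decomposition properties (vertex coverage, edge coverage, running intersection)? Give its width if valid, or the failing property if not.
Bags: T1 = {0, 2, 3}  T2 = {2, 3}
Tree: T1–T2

A tree decomposition must satisfy three properties: every vertex lies in some bag; for every edge, both endpoints lie together in some bag; and for every vertex, the bags containing it form a connected subtree. Here vertex 1 appears in no bag, so the decomposition is invalid.

No — vertex 1 appears in no bag.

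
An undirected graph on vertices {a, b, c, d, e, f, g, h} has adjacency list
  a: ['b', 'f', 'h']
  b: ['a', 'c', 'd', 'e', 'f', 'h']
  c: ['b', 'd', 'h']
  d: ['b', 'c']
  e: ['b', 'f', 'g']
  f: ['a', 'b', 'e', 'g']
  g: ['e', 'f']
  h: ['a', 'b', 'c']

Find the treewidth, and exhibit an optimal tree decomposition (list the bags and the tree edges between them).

Treewidth 2.
One such decomposition:
Bags: B1 = {b, e, f}  B2 = {a, b, f}  B3 = {e, f, g}  B4 = {a, b, h}  B5 = {b, c, h}  B6 = {b, c, d}
Tree: B1–B2, B1–B3, B2–B4, B4–B5, B5–B6

Every bag has size at most 3, so the width is 3 − 1 = 2 and tw(G) ≤ 2. Conversely, {e, f, g} is a clique of size 3, and the vertices of any clique must share a bag in every tree decomposition; so some bag has ≥ 3 vertices and tw(G) ≥ 2. The upper and lower bounds meet at 2, so that is the treewidth.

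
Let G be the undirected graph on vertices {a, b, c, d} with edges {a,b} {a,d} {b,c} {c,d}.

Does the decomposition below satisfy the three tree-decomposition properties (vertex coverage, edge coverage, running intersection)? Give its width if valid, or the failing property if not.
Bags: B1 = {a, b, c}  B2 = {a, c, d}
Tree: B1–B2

Yes; width 2.

Every vertex of G appears in some bag (union = {a, b, c, d}); every edge is covered by a bag; and for each vertex v the set of bags containing v is connected in the bag tree. The decomposition is therefore valid. The largest bag has 3 vertices, so the width is 2.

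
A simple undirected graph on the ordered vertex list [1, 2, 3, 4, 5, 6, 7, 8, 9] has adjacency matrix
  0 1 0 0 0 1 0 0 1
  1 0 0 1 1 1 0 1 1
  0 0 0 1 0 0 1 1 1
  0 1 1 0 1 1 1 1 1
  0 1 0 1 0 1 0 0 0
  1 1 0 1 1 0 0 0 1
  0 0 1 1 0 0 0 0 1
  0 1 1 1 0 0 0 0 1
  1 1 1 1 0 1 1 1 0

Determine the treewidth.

A width-3 tree decomposition is:
Bags: B1 = {2, 4, 6, 9}  B2 = {2, 4, 5, 6}  B3 = {2, 4, 8, 9}  B4 = {1, 2, 6, 9}  B5 = {3, 4, 8, 9}  B6 = {3, 4, 7, 9}
Tree: B1–B2, B1–B3, B1–B4, B3–B5, B5–B6
Every bag has size at most 4, so the width is 4 − 1 = 3 and tw(G) ≤ 3. Conversely, {1, 2, 6, 9} is a clique of size 4, and the vertices of any clique must share a bag in every tree decomposition; so some bag has ≥ 4 vertices and tw(G) ≥ 3. The upper and lower bounds meet at 3, so that is the treewidth.

3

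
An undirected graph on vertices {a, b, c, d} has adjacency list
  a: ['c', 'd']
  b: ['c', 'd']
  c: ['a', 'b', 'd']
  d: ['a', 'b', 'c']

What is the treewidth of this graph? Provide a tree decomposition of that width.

Every bag has size at most 3, so the width is 3 − 1 = 2 and tw(G) ≤ 2. Conversely, {a, c, d} is a clique of size 3, and the vertices of any clique must share a bag in every tree decomposition; so some bag has ≥ 3 vertices and tw(G) ≥ 2. Therefore the treewidth is 2.

Treewidth 2.
One such decomposition:
Bags: B1 = {a, c, d}  B2 = {b, c, d}
Tree: B1–B2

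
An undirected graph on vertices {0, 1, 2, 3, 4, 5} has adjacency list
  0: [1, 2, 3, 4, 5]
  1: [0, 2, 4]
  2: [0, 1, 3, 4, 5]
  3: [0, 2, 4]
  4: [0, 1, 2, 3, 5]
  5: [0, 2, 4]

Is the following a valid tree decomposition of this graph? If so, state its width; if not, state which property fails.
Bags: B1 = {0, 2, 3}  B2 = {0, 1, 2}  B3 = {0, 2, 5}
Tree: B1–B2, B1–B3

A tree decomposition must satisfy three properties: every vertex lies in some bag; for every edge, both endpoints lie together in some bag; and for every vertex, the bags containing it form a connected subtree. Here vertex 4 appears in no bag, so the decomposition is invalid.

No — vertex 4 appears in no bag.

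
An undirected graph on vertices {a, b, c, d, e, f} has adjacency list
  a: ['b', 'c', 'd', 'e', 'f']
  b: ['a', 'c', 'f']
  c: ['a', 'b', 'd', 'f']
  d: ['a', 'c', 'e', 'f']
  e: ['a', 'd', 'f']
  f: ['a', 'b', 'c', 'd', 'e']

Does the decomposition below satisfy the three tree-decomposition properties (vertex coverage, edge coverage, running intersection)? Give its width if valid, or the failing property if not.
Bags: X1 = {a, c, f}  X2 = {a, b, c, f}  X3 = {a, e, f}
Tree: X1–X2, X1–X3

A tree decomposition must satisfy three properties: every vertex lies in some bag; for every edge, both endpoints lie together in some bag; and for every vertex, the bags containing it form a connected subtree. Here vertex d appears in no bag, so the decomposition is invalid.

No — vertex d appears in no bag.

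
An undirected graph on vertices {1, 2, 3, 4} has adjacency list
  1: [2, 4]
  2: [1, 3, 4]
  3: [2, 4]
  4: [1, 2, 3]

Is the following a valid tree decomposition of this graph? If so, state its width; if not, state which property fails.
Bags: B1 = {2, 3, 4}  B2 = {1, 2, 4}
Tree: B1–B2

Yes; width 2.

Checking the three conditions: (i) the bags cover all of {1, 2, 3, 4}; (ii) for each edge, some bag contains both endpoints; (iii) the bags containing any fixed vertex form a subtree. All hold, so the decomposition is valid with width 3 − 1 = 2.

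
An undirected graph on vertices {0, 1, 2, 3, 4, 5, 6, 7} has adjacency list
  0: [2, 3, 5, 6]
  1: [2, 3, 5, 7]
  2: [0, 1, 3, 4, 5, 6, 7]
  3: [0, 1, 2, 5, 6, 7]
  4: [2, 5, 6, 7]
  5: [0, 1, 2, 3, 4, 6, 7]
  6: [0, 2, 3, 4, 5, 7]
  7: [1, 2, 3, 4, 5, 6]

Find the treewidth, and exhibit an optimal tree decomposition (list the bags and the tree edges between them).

Treewidth 4.
One such decomposition:
Bags: B1 = {0, 2, 3, 5, 6}  B2 = {2, 3, 5, 6, 7}  B3 = {2, 4, 5, 6, 7}  B4 = {1, 2, 3, 5, 7}
Tree: B1–B2, B2–B3, B2–B4

Every bag has size at most 5, so the width is 5 − 1 = 4 and tw(G) ≤ 4. On the other hand G contains the 5-clique {1, 2, 3, 5, 7}. A clique must lie in a single bag of any decomposition, so no decomposition can have width below 4. Hence tw(G) = 4 exactly.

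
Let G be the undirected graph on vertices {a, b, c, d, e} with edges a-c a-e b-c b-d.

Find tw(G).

1

A width-1 tree decomposition is:
Bags: B1 = {a, e}  B2 = {a, c}  B3 = {b, c}  B4 = {b, d}
Tree: B1–B2, B2–B3, B3–B4
Every bag has size at most 2, so the width is 2 − 1 = 1 and tw(G) ≤ 1. Any graph with an edge has treewidth ≥ 1, and G has the edge e–a. Combining the bounds, tw(G) = 1.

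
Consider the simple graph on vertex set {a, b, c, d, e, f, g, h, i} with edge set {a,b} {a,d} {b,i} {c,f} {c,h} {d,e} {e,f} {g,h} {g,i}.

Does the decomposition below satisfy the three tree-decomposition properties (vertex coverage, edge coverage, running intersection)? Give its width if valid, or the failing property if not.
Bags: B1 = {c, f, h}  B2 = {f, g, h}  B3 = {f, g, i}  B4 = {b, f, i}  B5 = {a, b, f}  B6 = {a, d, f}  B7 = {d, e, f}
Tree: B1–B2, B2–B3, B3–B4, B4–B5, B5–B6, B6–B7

Yes; width 2.

Vertex coverage: the bags together contain {a, b, c, d, e, f, g, h, i}, the full vertex set. Edge coverage: each edge of G has both endpoints in at least one bag. Running intersection: for every vertex, the bags containing it form a connected subtree. All three properties hold, so this is a valid tree decomposition of width max|bag| − 1 = 2, and hence tw(G) ≤ 2.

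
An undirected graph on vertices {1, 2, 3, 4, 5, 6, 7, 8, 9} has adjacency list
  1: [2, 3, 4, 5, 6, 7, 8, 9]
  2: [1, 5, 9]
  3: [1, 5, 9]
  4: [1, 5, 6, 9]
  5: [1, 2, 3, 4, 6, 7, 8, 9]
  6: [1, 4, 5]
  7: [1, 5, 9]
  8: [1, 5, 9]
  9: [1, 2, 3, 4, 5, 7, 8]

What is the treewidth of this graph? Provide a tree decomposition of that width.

Every bag has size at most 4, so the width is 4 − 1 = 3 and tw(G) ≤ 3. Conversely, {1, 2, 5, 9} is a clique of size 4, and the vertices of any clique must share a bag in every tree decomposition; so some bag has ≥ 4 vertices and tw(G) ≥ 3. Hence tw(G) = 3 exactly.

Treewidth 3.
One such decomposition:
Bags: B1 = {1, 3, 5, 9}  B2 = {1, 2, 5, 9}  B3 = {1, 5, 8, 9}  B4 = {1, 4, 5, 9}  B5 = {1, 5, 7, 9}  B6 = {1, 4, 5, 6}
Tree: B1–B2, B2–B3, B3–B4, B2–B5, B4–B6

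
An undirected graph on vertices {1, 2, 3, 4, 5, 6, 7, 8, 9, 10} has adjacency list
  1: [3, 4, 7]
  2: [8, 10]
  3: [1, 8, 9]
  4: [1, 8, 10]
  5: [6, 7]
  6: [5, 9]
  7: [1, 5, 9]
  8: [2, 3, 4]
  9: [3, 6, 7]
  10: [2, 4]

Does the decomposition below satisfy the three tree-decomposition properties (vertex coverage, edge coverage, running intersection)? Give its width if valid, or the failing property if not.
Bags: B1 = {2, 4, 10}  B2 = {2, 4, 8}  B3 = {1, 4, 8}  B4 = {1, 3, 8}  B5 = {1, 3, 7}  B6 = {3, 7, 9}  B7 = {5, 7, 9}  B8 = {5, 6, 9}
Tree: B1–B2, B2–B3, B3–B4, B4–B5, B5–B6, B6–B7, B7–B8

Checking the three conditions: (i) the bags cover all of {1, 2, 3, 4, 5, 6, 7, 8, 9, 10}; (ii) for each edge, some bag contains both endpoints; (iii) the bags containing any fixed vertex form a subtree. All hold, so the decomposition is valid with width 3 − 1 = 2.

Yes; width 2.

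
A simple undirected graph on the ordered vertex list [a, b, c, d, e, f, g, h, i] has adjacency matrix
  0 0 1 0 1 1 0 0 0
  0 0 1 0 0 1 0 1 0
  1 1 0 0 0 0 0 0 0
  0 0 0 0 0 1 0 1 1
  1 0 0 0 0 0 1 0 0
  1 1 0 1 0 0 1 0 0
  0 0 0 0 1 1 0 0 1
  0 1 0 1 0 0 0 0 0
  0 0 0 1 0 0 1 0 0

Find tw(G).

A width-3 tree decomposition is:
Bags: B1 = {d, e, g, i}  B2 = {d, e, f, g}  B3 = {a, d, e, f}  B4 = {a, d, f, h}  B5 = {a, b, f, h}  B6 = {a, b, c, h}
Tree: B1–B2, B2–B3, B3–B4, B4–B5, B5–B6
Each bag holds 4 vertices, so the decomposition has width 3, which upper-bounds the treewidth. For the lower bound: the 4 vertex sets {e,g,i}, {d}, {f}, {a,b,c,h} are disjoint, each induces a connected subgraph, and every pair is joined by at least one edge of G. Contracting each set to a single vertex therefore yields K_{4} as a minor, and since treewidth is minor-monotone, tw(G) ≥ tw(K_{4}) = 3. Therefore the treewidth is 3.

3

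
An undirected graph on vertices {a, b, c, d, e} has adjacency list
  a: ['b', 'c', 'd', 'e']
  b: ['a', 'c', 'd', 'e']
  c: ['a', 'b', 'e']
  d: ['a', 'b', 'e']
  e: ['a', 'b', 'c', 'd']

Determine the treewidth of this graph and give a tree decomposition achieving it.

The largest bag has 4 vertices, giving width 3; this decomposition certifies tw(G) ≤ 3. For the lower bound, the 4 vertices {a, b, d, e} are pairwise adjacent, and any tree decomposition puts a clique entirely inside one bag — forcing width ≥ 3. The upper and lower bounds meet at 3, so that is the treewidth.

Treewidth 3.
Bags: B1 = {a, b, d, e}  B2 = {a, b, c, e}
Tree: B1–B2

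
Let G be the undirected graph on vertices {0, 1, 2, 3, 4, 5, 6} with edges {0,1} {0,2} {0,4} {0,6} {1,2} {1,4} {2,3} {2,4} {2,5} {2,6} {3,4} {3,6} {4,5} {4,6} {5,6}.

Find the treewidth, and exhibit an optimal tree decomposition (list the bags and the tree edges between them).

Every bag has size at most 4, so the width is 4 − 1 = 3 and tw(G) ≤ 3. For the lower bound, the 4 vertices {0, 1, 2, 4} are pairwise adjacent, and any tree decomposition puts a clique entirely inside one bag — forcing width ≥ 3. The upper and lower bounds meet at 3, so that is the treewidth.

Treewidth 3.
Bags: B1 = {2, 3, 4, 6}  B2 = {0, 2, 4, 6}  B3 = {0, 1, 2, 4}  B4 = {2, 4, 5, 6}
Tree: B1–B2, B2–B3, B2–B4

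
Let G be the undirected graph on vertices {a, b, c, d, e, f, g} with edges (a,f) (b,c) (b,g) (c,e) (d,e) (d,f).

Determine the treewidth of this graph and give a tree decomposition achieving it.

The largest bag has 2 vertices, giving width 1; this decomposition certifies tw(G) ≤ 1. Any graph with an edge has treewidth ≥ 1, and G has the edge g–b. Combining the bounds, tw(G) = 1.

Treewidth 1.
Bags: B1 = {b, g}  B2 = {b, c}  B3 = {c, e}  B4 = {d, e}  B5 = {d, f}  B6 = {a, f}
Tree: B1–B2, B2–B3, B3–B4, B4–B5, B5–B6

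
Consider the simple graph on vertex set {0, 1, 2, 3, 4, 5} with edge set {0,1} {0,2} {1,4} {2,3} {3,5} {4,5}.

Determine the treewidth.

2

A width-2 tree decomposition is:
Bags: B1 = {0, 1, 2}  B2 = {1, 2, 4}  B3 = {2, 4, 5}  B4 = {2, 3, 5}
Tree: B1–B2, B2–B3, B3–B4
The largest bag has 3 vertices, giving width 2; this decomposition certifies tw(G) ≤ 2. Since 2–0–1–4–5–3–2 is a cycle in G, G is not acyclic. Forests are exactly the graphs of treewidth ≤ 1, so tw(G) ≥ 2. Hence tw(G) = 2 exactly.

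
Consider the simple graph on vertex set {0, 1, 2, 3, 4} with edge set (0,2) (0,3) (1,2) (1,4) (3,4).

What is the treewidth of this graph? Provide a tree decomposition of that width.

Every bag has size at most 3, so the width is 3 − 1 = 2 and tw(G) ≤ 2. Since 0–3–4–1–2–0 is a cycle in G, G is not acyclic. Forests are exactly the graphs of treewidth ≤ 1, so tw(G) ≥ 2. Combining the bounds, tw(G) = 2.

Treewidth 2.
One optimal decomposition is:
Bags: B1 = {0, 3, 4}  B2 = {0, 1, 4}  B3 = {0, 1, 2}
Tree: B1–B2, B2–B3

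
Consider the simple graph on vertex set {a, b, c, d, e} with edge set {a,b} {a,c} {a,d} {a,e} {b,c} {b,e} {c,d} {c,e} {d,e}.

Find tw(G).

A width-3 tree decomposition is:
Bags: B1 = {a, b, c, e}  B2 = {a, c, d, e}
Tree: B1–B2
Each bag holds 4 vertices, so the decomposition has width 3, which upper-bounds the treewidth. On the other hand G contains the 4-clique {a, c, d, e}. A clique must lie in a single bag of any decomposition, so no decomposition can have width below 3. Combining the bounds, tw(G) = 3.

3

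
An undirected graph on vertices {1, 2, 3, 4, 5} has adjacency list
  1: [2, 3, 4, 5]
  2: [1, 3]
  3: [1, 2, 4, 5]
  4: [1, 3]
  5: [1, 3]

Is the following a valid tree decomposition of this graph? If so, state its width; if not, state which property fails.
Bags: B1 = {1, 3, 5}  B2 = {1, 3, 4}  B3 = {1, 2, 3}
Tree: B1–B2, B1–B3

Yes; width 2.

Every vertex of G appears in some bag (union = {1, 2, 3, 4, 5}); every edge is covered by a bag; and for each vertex v the set of bags containing v is connected in the bag tree. The decomposition is therefore valid. The largest bag has 3 vertices, so the width is 2.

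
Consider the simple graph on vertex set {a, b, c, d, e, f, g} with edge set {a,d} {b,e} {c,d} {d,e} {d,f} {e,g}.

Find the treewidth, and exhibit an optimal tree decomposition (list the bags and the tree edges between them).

The largest bag has 2 vertices, giving width 1; this decomposition certifies tw(G) ≤ 1. G has an edge, so its treewidth is at least 1. Therefore the treewidth is 1.

Treewidth 1.
One optimal decomposition is:
Bags: B1 = {b, e}  B2 = {d, e}  B3 = {d, f}  B4 = {e, g}  B5 = {c, d}  B6 = {a, d}
Tree: B1–B2, B2–B3, B1–B4, B3–B5, B3–B6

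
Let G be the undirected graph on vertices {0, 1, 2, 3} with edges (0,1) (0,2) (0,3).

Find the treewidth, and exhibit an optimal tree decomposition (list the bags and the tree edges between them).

The largest bag has 2 vertices, giving width 1; this decomposition certifies tw(G) ≤ 1. Any graph with an edge has treewidth ≥ 1, and G has the edge 1–0. Therefore the treewidth is 1.

Treewidth 1.
Bags: B1 = {0, 1}  B2 = {0, 2}  B3 = {0, 3}
Tree: B1–B2, B2–B3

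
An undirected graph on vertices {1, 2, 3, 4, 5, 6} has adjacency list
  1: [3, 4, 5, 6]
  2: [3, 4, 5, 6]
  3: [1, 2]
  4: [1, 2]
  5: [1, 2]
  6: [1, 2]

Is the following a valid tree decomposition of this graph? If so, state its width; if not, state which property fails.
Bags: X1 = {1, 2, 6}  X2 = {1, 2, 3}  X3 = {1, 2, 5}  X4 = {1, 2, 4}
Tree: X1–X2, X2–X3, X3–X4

Every vertex of G appears in some bag (union = {1, 2, 3, 4, 5, 6}); every edge is covered by a bag; and for each vertex v the set of bags containing v is connected in the bag tree. The decomposition is therefore valid. The largest bag has 3 vertices, so the width is 2.

Yes; width 2.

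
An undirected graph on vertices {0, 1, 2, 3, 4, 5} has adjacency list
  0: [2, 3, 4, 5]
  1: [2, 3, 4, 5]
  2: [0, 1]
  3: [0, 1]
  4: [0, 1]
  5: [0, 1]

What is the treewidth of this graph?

2

A width-2 tree decomposition is:
Bags: B1 = {0, 1, 2}  B2 = {0, 1, 5}  B3 = {0, 1, 3}  B4 = {0, 1, 4}
Tree: B1–B2, B2–B3, B3–B4
The largest bag has 3 vertices, giving width 2; this decomposition certifies tw(G) ≤ 2. Since 2–1–5–0–2 is a cycle in G, G is not acyclic. Forests are exactly the graphs of treewidth ≤ 1, so tw(G) ≥ 2. Combining the bounds, tw(G) = 2.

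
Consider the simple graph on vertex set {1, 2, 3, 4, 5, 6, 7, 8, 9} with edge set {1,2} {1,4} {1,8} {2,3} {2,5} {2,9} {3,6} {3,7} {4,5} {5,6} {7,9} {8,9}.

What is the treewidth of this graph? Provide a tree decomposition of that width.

The largest bag has 4 vertices, giving width 3; this decomposition certifies tw(G) ≤ 3. For the lower bound: the 4 vertex sets {1,4,8}, {9}, {2}, {3,5,6,7} are disjoint, each induces a connected subgraph, and every pair is joined by at least one edge of G. Contracting each set to a single vertex therefore yields K_{4} as a minor, and since treewidth is minor-monotone, tw(G) ≥ tw(K_{4}) = 3. Combining the bounds, tw(G) = 3.

Treewidth 3.
One optimal decomposition is:
Bags: B1 = {1, 4, 8, 9}  B2 = {1, 2, 4, 9}  B3 = {2, 4, 5, 9}  B4 = {2, 5, 7, 9}  B5 = {2, 3, 5, 7}  B6 = {3, 5, 6, 7}
Tree: B1–B2, B2–B3, B3–B4, B4–B5, B5–B6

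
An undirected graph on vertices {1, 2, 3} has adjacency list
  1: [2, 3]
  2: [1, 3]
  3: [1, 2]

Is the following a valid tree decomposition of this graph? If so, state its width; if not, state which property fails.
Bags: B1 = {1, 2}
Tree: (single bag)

No — vertex 3 appears in no bag.

A tree decomposition must satisfy three properties: every vertex lies in some bag; for every edge, both endpoints lie together in some bag; and for every vertex, the bags containing it form a connected subtree. Here vertex 3 appears in no bag, so the decomposition is invalid.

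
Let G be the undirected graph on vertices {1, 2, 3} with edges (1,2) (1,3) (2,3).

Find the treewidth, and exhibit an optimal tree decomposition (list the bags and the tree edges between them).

A single bag containing all 3 vertices is trivially a valid decomposition of width 2. For the lower bound, the 3 vertices {1, 2, 3} are pairwise adjacent, and any tree decomposition puts a clique entirely inside one bag — forcing width ≥ 2. Hence tw(G) = 2 exactly.

Treewidth 2.
Bags: B1 = {1, 2, 3}
Tree: (single bag)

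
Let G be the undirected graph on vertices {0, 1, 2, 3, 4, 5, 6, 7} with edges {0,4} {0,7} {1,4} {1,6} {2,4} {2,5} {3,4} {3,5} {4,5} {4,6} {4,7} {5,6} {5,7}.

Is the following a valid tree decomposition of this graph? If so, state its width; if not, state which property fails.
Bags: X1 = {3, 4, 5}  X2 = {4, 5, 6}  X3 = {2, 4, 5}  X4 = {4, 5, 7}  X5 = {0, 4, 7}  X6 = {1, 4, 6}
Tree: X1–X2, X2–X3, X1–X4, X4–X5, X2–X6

Vertex coverage: the bags together contain {0, 1, 2, 3, 4, 5, 6, 7}, the full vertex set. Edge coverage: each edge of G has both endpoints in at least one bag. Running intersection: for every vertex, the bags containing it form a connected subtree. All three properties hold, so this is a valid tree decomposition of width max|bag| − 1 = 2, and hence tw(G) ≤ 2.

Yes; width 2.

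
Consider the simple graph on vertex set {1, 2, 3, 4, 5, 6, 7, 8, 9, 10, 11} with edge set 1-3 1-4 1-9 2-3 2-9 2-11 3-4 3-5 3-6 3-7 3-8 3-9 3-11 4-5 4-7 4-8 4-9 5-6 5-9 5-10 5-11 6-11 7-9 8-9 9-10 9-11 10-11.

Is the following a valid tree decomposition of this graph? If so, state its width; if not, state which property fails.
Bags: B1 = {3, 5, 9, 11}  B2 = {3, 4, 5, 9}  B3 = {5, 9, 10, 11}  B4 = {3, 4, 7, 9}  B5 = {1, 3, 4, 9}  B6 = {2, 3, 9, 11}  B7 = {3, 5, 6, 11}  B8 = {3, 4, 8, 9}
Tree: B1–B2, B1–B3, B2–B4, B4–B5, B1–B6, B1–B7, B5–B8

Every vertex of G appears in some bag (union = {1, 2, 3, 4, 5, 6, 7, 8, 9, 10, 11}); every edge is covered by a bag; and for each vertex v the set of bags containing v is connected in the bag tree. The decomposition is therefore valid. The largest bag has 4 vertices, so the width is 3.

Yes; width 3.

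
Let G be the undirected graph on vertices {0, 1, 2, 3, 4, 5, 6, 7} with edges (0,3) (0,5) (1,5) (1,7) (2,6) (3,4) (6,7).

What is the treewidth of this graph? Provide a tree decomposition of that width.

Every bag has size at most 2, so the width is 2 − 1 = 1 and tw(G) ≤ 1. Any graph with an edge has treewidth ≥ 1, and G has the edge 2–6. Hence tw(G) = 1 exactly.

Treewidth 1.
Bags: B1 = {2, 6}  B2 = {6, 7}  B3 = {1, 7}  B4 = {1, 5}  B5 = {0, 5}  B6 = {0, 3}  B7 = {3, 4}
Tree: B1–B2, B2–B3, B3–B4, B4–B5, B5–B6, B6–B7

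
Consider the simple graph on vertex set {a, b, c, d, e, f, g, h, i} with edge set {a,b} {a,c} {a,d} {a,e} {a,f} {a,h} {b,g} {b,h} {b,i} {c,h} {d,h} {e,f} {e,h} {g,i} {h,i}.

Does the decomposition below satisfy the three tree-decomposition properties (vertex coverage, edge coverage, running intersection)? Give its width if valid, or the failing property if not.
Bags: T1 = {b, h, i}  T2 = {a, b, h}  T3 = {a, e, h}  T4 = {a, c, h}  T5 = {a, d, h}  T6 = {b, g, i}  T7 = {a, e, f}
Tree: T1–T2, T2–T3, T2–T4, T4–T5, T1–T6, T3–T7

Yes; width 2.

Checking the three conditions: (i) the bags cover all of {a, b, c, d, e, f, g, h, i}; (ii) for each edge, some bag contains both endpoints; (iii) the bags containing any fixed vertex form a subtree. All hold, so the decomposition is valid with width 3 − 1 = 2.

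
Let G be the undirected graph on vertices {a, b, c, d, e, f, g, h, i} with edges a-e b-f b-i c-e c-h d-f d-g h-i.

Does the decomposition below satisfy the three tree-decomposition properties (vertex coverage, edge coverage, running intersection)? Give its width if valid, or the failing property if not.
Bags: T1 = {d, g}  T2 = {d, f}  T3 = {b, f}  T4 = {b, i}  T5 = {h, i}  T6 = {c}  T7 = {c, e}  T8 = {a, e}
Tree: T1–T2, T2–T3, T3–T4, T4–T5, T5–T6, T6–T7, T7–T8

No — edge (h,c) lies in no bag.

A tree decomposition must satisfy three properties: every vertex lies in some bag; for every edge, both endpoints lie together in some bag; and for every vertex, the bags containing it form a connected subtree. Here edge (h,c) lies in no bag, so the decomposition is invalid.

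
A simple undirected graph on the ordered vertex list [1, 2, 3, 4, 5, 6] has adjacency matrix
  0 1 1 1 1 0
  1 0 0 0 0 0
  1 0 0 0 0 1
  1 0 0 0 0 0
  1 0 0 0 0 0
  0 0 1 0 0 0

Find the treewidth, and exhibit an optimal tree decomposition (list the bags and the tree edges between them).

Each bag holds 2 vertices, so the decomposition has width 1, which upper-bounds the treewidth. Any graph with an edge has treewidth ≥ 1, and G has the edge 3–6. Combining the bounds, tw(G) = 1.

Treewidth 1.
One optimal decomposition is:
Bags: B1 = {3, 6}  B2 = {1, 3}  B3 = {1, 5}  B4 = {1, 4}  B5 = {1, 2}
Tree: B1–B2, B2–B3, B2–B4, B4–B5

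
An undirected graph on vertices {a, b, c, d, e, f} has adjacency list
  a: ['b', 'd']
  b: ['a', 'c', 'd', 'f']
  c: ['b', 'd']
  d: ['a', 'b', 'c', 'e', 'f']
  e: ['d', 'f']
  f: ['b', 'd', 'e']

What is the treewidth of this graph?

A width-2 tree decomposition is:
Bags: B1 = {b, d, f}  B2 = {d, e, f}  B3 = {a, b, d}  B4 = {b, c, d}
Tree: B1–B2, B1–B3, B3–B4
Each bag holds 3 vertices, so the decomposition has width 2, which upper-bounds the treewidth. For the lower bound, the 3 vertices {d, e, f} are pairwise adjacent, and any tree decomposition puts a clique entirely inside one bag — forcing width ≥ 2. Combining the bounds, tw(G) = 2.

2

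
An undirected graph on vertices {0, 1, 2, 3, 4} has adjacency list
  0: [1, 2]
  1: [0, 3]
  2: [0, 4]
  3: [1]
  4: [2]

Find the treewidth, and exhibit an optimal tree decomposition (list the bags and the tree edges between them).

The largest bag has 2 vertices, giving width 1; this decomposition certifies tw(G) ≤ 1. Since G has at least one edge (e.g. 3–1), it is not an edgeless graph, so tw(G) ≥ 1. The upper and lower bounds meet at 1, so that is the treewidth.

Treewidth 1.
One optimal decomposition is:
Bags: B1 = {1, 3}  B2 = {0, 1}  B3 = {0, 2}  B4 = {2, 4}
Tree: B1–B2, B2–B3, B3–B4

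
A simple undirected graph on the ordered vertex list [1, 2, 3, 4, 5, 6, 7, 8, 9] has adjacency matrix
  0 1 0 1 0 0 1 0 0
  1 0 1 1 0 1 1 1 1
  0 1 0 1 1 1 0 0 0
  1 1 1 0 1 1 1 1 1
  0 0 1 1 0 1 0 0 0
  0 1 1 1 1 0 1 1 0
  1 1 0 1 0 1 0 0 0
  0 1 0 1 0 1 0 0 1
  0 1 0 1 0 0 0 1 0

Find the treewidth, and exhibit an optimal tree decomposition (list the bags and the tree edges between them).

Treewidth 3.
One optimal decomposition is:
Bags: B1 = {2, 4, 6, 7}  B2 = {2, 3, 4, 6}  B3 = {1, 2, 4, 7}  B4 = {3, 4, 5, 6}  B5 = {2, 4, 6, 8}  B6 = {2, 4, 8, 9}
Tree: B1–B2, B1–B3, B2–B4, B2–B5, B5–B6

The largest bag has 4 vertices, giving width 3; this decomposition certifies tw(G) ≤ 3. Conversely, {1, 2, 4, 7} is a clique of size 4, and the vertices of any clique must share a bag in every tree decomposition; so some bag has ≥ 4 vertices and tw(G) ≥ 3. Hence tw(G) = 3 exactly.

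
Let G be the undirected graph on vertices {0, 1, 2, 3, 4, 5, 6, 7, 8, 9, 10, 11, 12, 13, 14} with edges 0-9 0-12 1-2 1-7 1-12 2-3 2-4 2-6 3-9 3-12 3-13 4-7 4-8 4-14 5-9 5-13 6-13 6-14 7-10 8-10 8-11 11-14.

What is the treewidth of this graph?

3

A width-3 tree decomposition is:
Bags: B1 = {0, 5, 9, 13}  B2 = {0, 3, 9, 13}  B3 = {0, 3, 12, 13}  B4 = {3, 6, 12, 13}  B5 = {2, 3, 6, 12}  B6 = {1, 2, 6, 12}  B7 = {1, 2, 6, 14}  B8 = {1, 2, 4, 14}  B9 = {1, 4, 7, 14}  B10 = {4, 7, 11, 14}  B11 = {4, 7, 8, 11}  B12 = {7, 8, 10, 11}
Tree: B1–B2, B2–B3, B3–B4, B4–B5, B5–B6, B6–B7, B7–B8, B8–B9, B9–B10, B10–B11, B11–B12
The largest bag has 4 vertices, giving width 3; this decomposition certifies tw(G) ≤ 3. For the lower bound: the 4 vertex sets {0,5,9}, {13}, {3}, {1,2,6,12} are disjoint, each induces a connected subgraph, and every pair is joined by at least one edge of G. Contracting each set to a single vertex therefore yields K_{4} as a minor, and since treewidth is minor-monotone, tw(G) ≥ tw(K_{4}) = 3. Combining the bounds, tw(G) = 3.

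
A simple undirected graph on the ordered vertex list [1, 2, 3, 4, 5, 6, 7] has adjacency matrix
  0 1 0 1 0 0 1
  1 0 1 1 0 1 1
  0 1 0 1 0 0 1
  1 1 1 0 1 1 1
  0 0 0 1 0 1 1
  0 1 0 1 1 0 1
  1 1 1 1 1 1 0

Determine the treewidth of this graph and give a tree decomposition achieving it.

Each bag holds 4 vertices, so the decomposition has width 3, which upper-bounds the treewidth. Conversely, {1, 2, 4, 7} is a clique of size 4, and the vertices of any clique must share a bag in every tree decomposition; so some bag has ≥ 4 vertices and tw(G) ≥ 3. The upper and lower bounds meet at 3, so that is the treewidth.

Treewidth 3.
One optimal decomposition is:
Bags: B1 = {1, 2, 4, 7}  B2 = {2, 4, 6, 7}  B3 = {4, 5, 6, 7}  B4 = {2, 3, 4, 7}
Tree: B1–B2, B2–B3, B2–B4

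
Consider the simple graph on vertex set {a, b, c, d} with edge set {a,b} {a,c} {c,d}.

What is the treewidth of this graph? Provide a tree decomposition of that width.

Treewidth 1.
One optimal decomposition is:
Bags: B1 = {a, b}  B2 = {a, c}  B3 = {c, d}
Tree: B1–B2, B2–B3

The largest bag has 2 vertices, giving width 1; this decomposition certifies tw(G) ≤ 1. Any graph with an edge has treewidth ≥ 1, and G has the edge b–a. Hence tw(G) = 1 exactly.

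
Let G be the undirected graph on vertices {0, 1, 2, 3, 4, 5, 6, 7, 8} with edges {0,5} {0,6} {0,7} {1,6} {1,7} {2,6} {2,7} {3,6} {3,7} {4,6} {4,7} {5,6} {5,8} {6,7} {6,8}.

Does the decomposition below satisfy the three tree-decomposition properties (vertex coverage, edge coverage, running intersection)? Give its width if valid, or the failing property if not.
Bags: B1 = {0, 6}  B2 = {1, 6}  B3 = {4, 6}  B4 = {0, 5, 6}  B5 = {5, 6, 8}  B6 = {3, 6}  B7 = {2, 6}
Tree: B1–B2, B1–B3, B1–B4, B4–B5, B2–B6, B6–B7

No — vertex 7 appears in no bag.

A tree decomposition must satisfy three properties: every vertex lies in some bag; for every edge, both endpoints lie together in some bag; and for every vertex, the bags containing it form a connected subtree. Here vertex 7 appears in no bag, so the decomposition is invalid.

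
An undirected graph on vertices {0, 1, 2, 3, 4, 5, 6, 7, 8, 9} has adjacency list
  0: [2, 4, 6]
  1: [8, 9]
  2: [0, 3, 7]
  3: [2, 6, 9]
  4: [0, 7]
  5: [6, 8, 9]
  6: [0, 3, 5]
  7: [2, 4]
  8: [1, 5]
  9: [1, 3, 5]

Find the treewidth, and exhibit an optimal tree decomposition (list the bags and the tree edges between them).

Every bag has size at most 3, so the width is 3 − 1 = 2 and tw(G) ≤ 2. Since 1–8–5–9–1 is a cycle in G, G is not acyclic. Forests are exactly the graphs of treewidth ≤ 1, so tw(G) ≥ 2. Combining the bounds, tw(G) = 2.

Treewidth 2.
One such decomposition:
Bags: B1 = {1, 8, 9}  B2 = {5, 8, 9}  B3 = {3, 5, 9}  B4 = {3, 5, 6}  B5 = {2, 3, 6}  B6 = {0, 2, 6}  B7 = {0, 2, 7}  B8 = {0, 4, 7}
Tree: B1–B2, B2–B3, B3–B4, B4–B5, B5–B6, B6–B7, B7–B8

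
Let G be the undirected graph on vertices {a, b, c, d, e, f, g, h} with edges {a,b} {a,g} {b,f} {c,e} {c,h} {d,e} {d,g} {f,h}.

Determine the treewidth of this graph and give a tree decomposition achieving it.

Treewidth 2.
One optimal decomposition is:
Bags: B1 = {d, e, g}  B2 = {c, e, g}  B3 = {c, g, h}  B4 = {f, g, h}  B5 = {b, f, g}  B6 = {a, b, g}
Tree: B1–B2, B2–B3, B3–B4, B4–B5, B5–B6

The largest bag has 3 vertices, giving width 2; this decomposition certifies tw(G) ≤ 2. Since g–d–e–c–h–f–b–a–g is a cycle in G, G is not acyclic. Forests are exactly the graphs of treewidth ≤ 1, so tw(G) ≥ 2. The upper and lower bounds meet at 2, so that is the treewidth.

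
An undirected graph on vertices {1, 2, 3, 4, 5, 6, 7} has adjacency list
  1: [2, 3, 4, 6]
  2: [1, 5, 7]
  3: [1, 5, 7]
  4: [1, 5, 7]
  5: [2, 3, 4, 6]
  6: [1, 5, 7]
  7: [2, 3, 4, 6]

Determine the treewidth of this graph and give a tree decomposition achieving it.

Treewidth 3.
One optimal decomposition is:
Bags: B1 = {1, 3, 5, 7}  B2 = {1, 5, 6, 7}  B3 = {1, 2, 5, 7}  B4 = {1, 4, 5, 7}
Tree: B1–B2, B2–B3, B3–B4

The largest bag has 4 vertices, giving width 3; this decomposition certifies tw(G) ≤ 3. For the lower bound: the 4 vertex sets {3,5}, {1,6}, {7}, {2} are disjoint, each induces a connected subgraph, and every pair is joined by at least one edge of G. Contracting each set to a single vertex therefore yields K_{4} as a minor, and since treewidth is minor-monotone, tw(G) ≥ tw(K_{4}) = 3. Hence tw(G) = 3 exactly.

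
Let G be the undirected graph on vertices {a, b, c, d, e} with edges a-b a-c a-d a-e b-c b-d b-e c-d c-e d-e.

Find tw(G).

A width-4 tree decomposition is:
Bags: B1 = {a, b, c, d, e}
Tree: (single bag)
With just one bag of size 5, the width is 5 − 1 = 4, so tw(G) ≤ 4. Conversely, {a, b, c, d, e} is a clique of size 5, and the vertices of any clique must share a bag in every tree decomposition; so some bag has ≥ 5 vertices and tw(G) ≥ 4. The upper and lower bounds meet at 4, so that is the treewidth.

4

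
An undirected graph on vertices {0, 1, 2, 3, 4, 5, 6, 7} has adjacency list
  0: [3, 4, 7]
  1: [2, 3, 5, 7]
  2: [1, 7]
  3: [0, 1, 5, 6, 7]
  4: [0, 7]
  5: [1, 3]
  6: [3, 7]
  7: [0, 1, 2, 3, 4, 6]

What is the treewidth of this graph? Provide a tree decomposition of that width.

Every bag has size at most 3, so the width is 3 − 1 = 2 and tw(G) ≤ 2. For the lower bound, the 3 vertices {1, 3, 5} are pairwise adjacent, and any tree decomposition puts a clique entirely inside one bag — forcing width ≥ 2. Combining the bounds, tw(G) = 2.

Treewidth 2.
Bags: B1 = {1, 3, 7}  B2 = {3, 6, 7}  B3 = {1, 2, 7}  B4 = {0, 3, 7}  B5 = {0, 4, 7}  B6 = {1, 3, 5}
Tree: B1–B2, B1–B3, B1–B4, B4–B5, B1–B6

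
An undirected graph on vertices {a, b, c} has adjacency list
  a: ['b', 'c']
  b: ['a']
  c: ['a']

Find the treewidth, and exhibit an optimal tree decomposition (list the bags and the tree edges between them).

Every bag has size at most 2, so the width is 2 − 1 = 1 and tw(G) ≤ 1. Since G has at least one edge (e.g. a–b), it is not an edgeless graph, so tw(G) ≥ 1. Combining the bounds, tw(G) = 1.

Treewidth 1.
One such decomposition:
Bags: B1 = {a, b}  B2 = {a, c}
Tree: B1–B2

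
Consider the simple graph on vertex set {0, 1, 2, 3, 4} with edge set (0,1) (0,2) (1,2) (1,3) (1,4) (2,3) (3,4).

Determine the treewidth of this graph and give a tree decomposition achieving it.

Treewidth 2.
Bags: B1 = {1, 2, 3}  B2 = {0, 1, 2}  B3 = {1, 3, 4}
Tree: B1–B2, B1–B3

The largest bag has 3 vertices, giving width 2; this decomposition certifies tw(G) ≤ 2. On the other hand G contains the 3-clique {0, 1, 2}. A clique must lie in a single bag of any decomposition, so no decomposition can have width below 2. Combining the bounds, tw(G) = 2.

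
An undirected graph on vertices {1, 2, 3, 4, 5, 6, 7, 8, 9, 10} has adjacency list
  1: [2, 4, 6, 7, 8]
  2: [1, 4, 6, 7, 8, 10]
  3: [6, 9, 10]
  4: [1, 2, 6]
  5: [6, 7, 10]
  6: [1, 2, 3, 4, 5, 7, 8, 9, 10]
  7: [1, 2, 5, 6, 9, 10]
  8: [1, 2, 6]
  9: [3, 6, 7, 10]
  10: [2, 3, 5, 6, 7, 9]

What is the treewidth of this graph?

A width-3 tree decomposition is:
Bags: B1 = {5, 6, 7, 10}  B2 = {6, 7, 9, 10}  B3 = {2, 6, 7, 10}  B4 = {1, 2, 6, 7}  B5 = {1, 2, 4, 6}  B6 = {1, 2, 6, 8}  B7 = {3, 6, 9, 10}
Tree: B1–B2, B2–B3, B3–B4, B4–B5, B4–B6, B2–B7
The largest bag has 4 vertices, giving width 3; this decomposition certifies tw(G) ≤ 3. On the other hand G contains the 4-clique {3, 6, 9, 10}. A clique must lie in a single bag of any decomposition, so no decomposition can have width below 3. The upper and lower bounds meet at 3, so that is the treewidth.

3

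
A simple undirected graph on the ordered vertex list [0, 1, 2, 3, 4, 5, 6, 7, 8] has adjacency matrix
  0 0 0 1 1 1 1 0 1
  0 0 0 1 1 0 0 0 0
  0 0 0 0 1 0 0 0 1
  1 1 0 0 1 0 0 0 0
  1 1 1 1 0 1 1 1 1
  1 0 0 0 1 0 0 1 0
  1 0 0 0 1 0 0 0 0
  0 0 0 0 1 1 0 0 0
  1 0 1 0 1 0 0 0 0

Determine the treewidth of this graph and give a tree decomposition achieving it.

Each bag holds 3 vertices, so the decomposition has width 2, which upper-bounds the treewidth. Conversely, {0, 4, 8} is a clique of size 3, and the vertices of any clique must share a bag in every tree decomposition; so some bag has ≥ 3 vertices and tw(G) ≥ 2. The upper and lower bounds meet at 2, so that is the treewidth.

Treewidth 2.
One optimal decomposition is:
Bags: B1 = {0, 4, 8}  B2 = {0, 4, 6}  B3 = {0, 4, 5}  B4 = {0, 3, 4}  B5 = {4, 5, 7}  B6 = {2, 4, 8}  B7 = {1, 3, 4}
Tree: B1–B2, B2–B3, B3–B4, B3–B5, B1–B6, B4–B7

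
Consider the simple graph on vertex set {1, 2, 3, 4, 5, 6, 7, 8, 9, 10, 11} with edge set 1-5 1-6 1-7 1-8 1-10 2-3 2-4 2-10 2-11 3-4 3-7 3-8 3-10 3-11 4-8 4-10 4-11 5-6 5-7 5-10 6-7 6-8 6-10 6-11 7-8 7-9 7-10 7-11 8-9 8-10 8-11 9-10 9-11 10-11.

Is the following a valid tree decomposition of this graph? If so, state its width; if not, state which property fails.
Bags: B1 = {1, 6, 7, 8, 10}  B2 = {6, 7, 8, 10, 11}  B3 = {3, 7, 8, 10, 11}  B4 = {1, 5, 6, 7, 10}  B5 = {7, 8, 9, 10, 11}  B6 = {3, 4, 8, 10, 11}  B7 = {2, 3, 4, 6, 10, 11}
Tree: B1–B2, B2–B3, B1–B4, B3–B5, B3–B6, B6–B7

A tree decomposition must satisfy three properties: every vertex lies in some bag; for every edge, both endpoints lie together in some bag; and for every vertex, the bags containing it form a connected subtree. Here bags containing vertex 6 are not connected in the tree, so the decomposition is invalid.

No — bags containing vertex 6 are not connected in the tree.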